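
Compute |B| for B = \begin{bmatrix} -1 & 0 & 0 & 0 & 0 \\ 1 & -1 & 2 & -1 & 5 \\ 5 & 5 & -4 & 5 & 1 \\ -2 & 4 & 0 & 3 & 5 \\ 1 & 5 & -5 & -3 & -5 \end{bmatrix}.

Expand along row 1 (it has 4 zeros):
  + (-1) · M_11   where M_11 = det([-1 2 -1 5; 5 -4 5 1; 4 0 3 5; 5 -5 -3 -5]) = 454
det = (+1)·(-1)·(454) = -454

-454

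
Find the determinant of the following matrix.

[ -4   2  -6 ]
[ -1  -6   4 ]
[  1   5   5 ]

212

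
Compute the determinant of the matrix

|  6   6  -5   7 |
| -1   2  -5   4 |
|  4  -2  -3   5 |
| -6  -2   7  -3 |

Expand along row 1:
  + (6) · M_11   where M_11 = det([2 -5 4; -2 -3 5; -2 7 -3]) = -52
  − (6) · M_12   where M_12 = det([-1 -5 4; 4 -3 5; -6 7 -3]) = 156
  + (-5) · M_13   where M_13 = det([-1 2 4; 4 -2 5; -6 -2 -3]) = -132
  − (7) · M_14   where M_14 = det([-1 2 -5; 4 -2 -3; -6 -2 7]) = 100
det = (+1)·(6)·(-52) + (-1)·(6)·(156) + (+1)·(-5)·(-132) + (-1)·(7)·(100) = -1288

The determinant is -1288.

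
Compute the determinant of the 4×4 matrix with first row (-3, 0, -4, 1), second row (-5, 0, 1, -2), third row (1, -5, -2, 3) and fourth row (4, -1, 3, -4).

Expand along column 2 (it has 2 zeros):
  − (-5) · M_32   where M_32 = det([-3 -4 1; -5 1 -2; 4 3 -4]) = 87
  + (-1) · M_42   where M_42 = det([-3 -4 1; -5 1 -2; 1 -2 3]) = -40
det = (-1)·(-5)·(87) + (+1)·(-1)·(-40) = 475

475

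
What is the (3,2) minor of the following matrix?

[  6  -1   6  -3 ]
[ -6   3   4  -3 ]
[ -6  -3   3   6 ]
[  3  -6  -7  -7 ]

-690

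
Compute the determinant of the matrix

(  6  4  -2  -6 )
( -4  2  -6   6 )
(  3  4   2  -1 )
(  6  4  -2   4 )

1720

Expand along row 1:
  + (6) · M_11   where M_11 = det([2 -6 6; 4 2 -1; 4 -2 4]) = 36
  − (4) · M_12   where M_12 = det([-4 -6 6; 3 2 -1; 6 -2 4]) = -24
  + (-2) · M_13   where M_13 = det([-4 2 6; 3 4 -1; 6 4 4]) = -188
  − (-6) · M_14   where M_14 = det([-4 2 -6; 3 4 2; 6 4 -2]) = 172
det = (+1)·(6)·(36) + (-1)·(4)·(-24) + (+1)·(-2)·(-188) + (-1)·(-6)·(172) = 1720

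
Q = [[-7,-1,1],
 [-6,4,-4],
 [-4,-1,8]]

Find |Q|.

Expand along column 1:
  + (-7) · |4 -4; -1 8| = (-7)·(32 − 4) = -196
  − (-6) · |-1 1; -1 8| = −(-6)·(-8 − (-1)) = -42
  + (-4) · |-1 1; 4 -4| = (-4)·(4 − 4) = 0
Sum: (-196) + (-42) + (0) = -238

det(Q) = -238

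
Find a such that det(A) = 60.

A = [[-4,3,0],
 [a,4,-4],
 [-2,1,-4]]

Expanding along the column containing a, det(A) is linear in a: det(A) = (12)·a + (72).
Set (12)·a + (72) = 60  ⇒  (12)·a = -12  ⇒  a = -1.

a = -1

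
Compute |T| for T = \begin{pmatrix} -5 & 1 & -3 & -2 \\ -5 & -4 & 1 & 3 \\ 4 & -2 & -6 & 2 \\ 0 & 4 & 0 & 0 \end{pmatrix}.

Expand along row 4 (it has 3 zeros):
  + (4) · M_42   where M_42 = det([-5 -3 -2; -5 1 3; 4 -6 2]) = -218
det = (+1)·(4)·(-218) = -872

det(T) = -872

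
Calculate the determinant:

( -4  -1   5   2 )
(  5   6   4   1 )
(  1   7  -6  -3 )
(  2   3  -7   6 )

3298

Expand along row 1:
  + (-4) · M_11   where M_11 = det([6 4 1; 7 -6 -3; 3 -7 6]) = -577
  − (-1) · M_12   where M_12 = det([5 4 1; 1 -6 -3; 2 -7 6]) = -328
  + (5) · M_13   where M_13 = det([5 6 1; 1 7 -3; 2 3 6]) = 172
  − (2) · M_14   where M_14 = det([5 6 4; 1 7 -6; 2 3 -7]) = -229
det = (+1)·(-4)·(-577) + (-1)·(-1)·(-328) + (+1)·(5)·(172) + (-1)·(2)·(-229) = 3298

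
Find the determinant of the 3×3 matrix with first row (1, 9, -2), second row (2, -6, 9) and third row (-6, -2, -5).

-268

Expand along row 1:
  + 1 · |-6 9; -2 -5| = 1·(30 − (-18)) = 48
  − 9 · |2 9; -6 -5| = −9·(-10 − (-54)) = -396
  + (-2) · |2 -6; -6 -2| = (-2)·(-4 − 36) = 80
Sum: (48) + (-396) + (80) = -268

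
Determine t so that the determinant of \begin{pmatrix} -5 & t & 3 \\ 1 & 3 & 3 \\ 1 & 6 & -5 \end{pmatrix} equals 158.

Expanding along the column containing t, det(M) is linear in t: det(M) = (8)·t + (174).
Set (8)·t + (174) = 158  ⇒  (8)·t = -16  ⇒  t = -2.

t = -2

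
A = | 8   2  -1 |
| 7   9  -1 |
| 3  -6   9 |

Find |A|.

537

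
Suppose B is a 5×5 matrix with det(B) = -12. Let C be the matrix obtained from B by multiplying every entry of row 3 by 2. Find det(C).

-24

Scaling one row by 2 multiplies the determinant by 2.
det(C) = (2)·(-12) = -24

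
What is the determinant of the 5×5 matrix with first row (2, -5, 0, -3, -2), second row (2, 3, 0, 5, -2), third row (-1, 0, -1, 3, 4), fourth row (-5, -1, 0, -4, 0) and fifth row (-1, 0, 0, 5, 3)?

The determinant is -544.

Expand along column 3 (it has 4 zeros):
  + (-1) · M_33   where M_33 = det([2 -5 -3 -2; 2 3 5 -2; -5 -1 -4 0; -1 0 5 3]) = 544
det = (+1)·(-1)·(544) = -544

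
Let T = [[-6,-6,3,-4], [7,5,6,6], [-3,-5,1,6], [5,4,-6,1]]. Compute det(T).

1020

Expand along row 1:
  + (-6) · M_11   where M_11 = det([5 6 6; -5 1 6; 4 -6 1]) = 515
  − (-6) · M_12   where M_12 = det([7 6 6; -3 1 6; 5 -6 1]) = 535
  + (3) · M_13   where M_13 = det([7 5 6; -3 -5 6; 5 4 1]) = 40
  − (-4) · M_14   where M_14 = det([7 5 6; -3 -5 1; 5 4 -6]) = 195
det = (+1)·(-6)·(515) + (-1)·(-6)·(535) + (+1)·(3)·(40) + (-1)·(-4)·(195) = 1020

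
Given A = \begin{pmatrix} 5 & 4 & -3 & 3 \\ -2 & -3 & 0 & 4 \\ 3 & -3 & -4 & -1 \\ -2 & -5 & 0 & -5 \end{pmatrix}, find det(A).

The determinant is 5.

Expand along column 3 (it has 2 zeros):
  + (-3) · M_13   where M_13 = det([-2 -3 4; 3 -3 -1; -2 -5 -5]) = -155
  + (-4) · M_33   where M_33 = det([5 4 3; -2 -3 4; -2 -5 -5]) = 115
det = (+1)·(-3)·(-155) + (+1)·(-4)·(115) = 5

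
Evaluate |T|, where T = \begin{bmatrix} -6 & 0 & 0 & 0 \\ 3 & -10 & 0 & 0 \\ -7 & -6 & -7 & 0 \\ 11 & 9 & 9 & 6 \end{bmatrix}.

T is lower triangular, so det(T) is the product of the diagonal entries:
det = (-6) · (-10) · (-7) · (6) = -2520

The determinant is -2520.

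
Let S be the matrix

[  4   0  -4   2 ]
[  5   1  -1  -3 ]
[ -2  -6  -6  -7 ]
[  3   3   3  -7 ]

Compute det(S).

Expand along row 1 (it has 1 zero):
  + (4) · M_11   where M_11 = det([1 -1 -3; -6 -6 -7; 3 3 -7]) = 126
  + (-4) · M_13   where M_13 = det([5 1 -3; -2 -6 -7; 3 3 -7]) = 244
  − (2) · M_14   where M_14 = det([5 1 -1; -2 -6 -6; 3 3 3]) = -24
det = (+1)·(4)·(126) + (+1)·(-4)·(244) + (-1)·(2)·(-24) = -424

det(S) = -424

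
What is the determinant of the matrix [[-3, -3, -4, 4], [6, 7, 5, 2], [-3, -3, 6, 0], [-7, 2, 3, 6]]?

2328

Expand along row 3 (it has 1 zero):
  + (-3) · M_31   where M_31 = det([-3 -4 4; 7 5 2; 2 3 6]) = 124
  − (-3) · M_32   where M_32 = det([-3 -4 4; 6 5 2; -7 3 6]) = 340
  + (6) · M_33   where M_33 = det([-3 -3 4; 6 7 2; -7 2 6]) = 280
det = (+1)·(-3)·(124) + (-1)·(-3)·(340) + (+1)·(6)·(280) = 2328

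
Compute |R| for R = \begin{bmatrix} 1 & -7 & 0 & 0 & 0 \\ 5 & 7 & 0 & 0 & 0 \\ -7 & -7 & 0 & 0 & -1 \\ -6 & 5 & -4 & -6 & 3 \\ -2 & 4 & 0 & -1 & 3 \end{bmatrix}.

R is block lower-triangular with a 2×2 block and a 3×3 block on the diagonal, so its determinant equals the product of the determinants of the diagonal blocks.
det of the 2×2 block = 42
det of the 3×3 block = -4
det = (42)·(-4) = -168

det(R) = -168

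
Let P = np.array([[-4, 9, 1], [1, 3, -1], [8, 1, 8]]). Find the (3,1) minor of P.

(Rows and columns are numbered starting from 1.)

The minor is -12.

Delete row 3 and column 1; the remaining 2×2 submatrix is [9 1; 3 -1].
Its determinant is 9·(-1) − 1·3 = -12.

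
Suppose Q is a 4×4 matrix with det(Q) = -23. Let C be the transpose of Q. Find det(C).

det(Qᵀ) = det(Q).
det(C) = (1)·(-23) = -23

det(C) = -23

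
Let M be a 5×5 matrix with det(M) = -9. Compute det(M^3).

The determinant is -729.

det(M^3) = (det M)^3 = (-9)^3 = -729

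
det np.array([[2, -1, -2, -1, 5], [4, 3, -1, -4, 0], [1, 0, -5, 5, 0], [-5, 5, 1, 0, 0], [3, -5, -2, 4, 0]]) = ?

The determinant is 965.

Expand along column 5 (it has 4 zeros):
  + (5) · M_15   where M_15 = det([4 3 -1 -4; 1 0 -5 5; -5 5 1 0; 3 -5 -2 4]) = 193
det = (+1)·(5)·(193) = 965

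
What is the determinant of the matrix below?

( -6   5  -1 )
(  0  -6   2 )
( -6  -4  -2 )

The determinant is -144.

Expand along column 1:
  + (-6) · |-6 2; -4 -2| = (-6)·(12 − (-8)) = -120
  + (-6) · |5 -1; -6 2| = (-6)·(10 − 6) = -24
Sum: (-120) + (-24) = -144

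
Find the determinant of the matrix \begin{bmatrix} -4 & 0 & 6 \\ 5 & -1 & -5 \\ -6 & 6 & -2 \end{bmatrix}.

16

Expand along row 1:
  + (-4) · |-1 -5; 6 -2| = (-4)·(2 − (-30)) = -128
  + 6 · |5 -1; -6 6| = 6·(30 − 6) = 144
Sum: (-128) + (144) = 16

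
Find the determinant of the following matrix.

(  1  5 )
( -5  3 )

det = 1·3 − 5·(-5) = 3 − (-25) = 28

28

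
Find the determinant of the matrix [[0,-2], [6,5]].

det = 0·5 − (-2)·6 = 0 − (-12) = 12

The determinant is 12.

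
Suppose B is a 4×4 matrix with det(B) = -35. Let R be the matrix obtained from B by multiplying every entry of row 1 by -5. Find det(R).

Scaling one row by -5 multiplies the determinant by -5.
det(R) = (-5)·(-35) = 175

det(R) = 175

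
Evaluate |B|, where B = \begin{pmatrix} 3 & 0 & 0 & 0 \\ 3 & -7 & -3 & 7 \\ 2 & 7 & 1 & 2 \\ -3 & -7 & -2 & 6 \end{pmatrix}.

Expand along row 1 (it has 3 zeros):
  + (3) · M_11   where M_11 = det([-7 -3 7; 7 1 2; -7 -2 6]) = 49
det = (+1)·(3)·(49) = 147

147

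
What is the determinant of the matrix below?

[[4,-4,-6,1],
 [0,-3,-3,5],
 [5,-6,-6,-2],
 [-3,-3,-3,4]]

Expand along row 2 (it has 1 zero):
  + (-3) · M_22   where M_22 = det([4 -6 1; 5 -6 -2; -3 -3 4]) = -69
  − (-3) · M_23   where M_23 = det([4 -4 1; 5 -6 -2; -3 -3 4]) = -97
  + (5) · M_24   where M_24 = det([4 -4 -6; 5 -6 -6; -3 -3 -3]) = 66
det = (+1)·(-3)·(-69) + (-1)·(-3)·(-97) + (+1)·(5)·(66) = 246

246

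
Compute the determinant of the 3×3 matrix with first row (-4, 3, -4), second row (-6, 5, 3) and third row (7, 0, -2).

207

Expand along row 3:
  + 7 · |3 -4; 5 3| = 7·(9 − (-20)) = 203
  + (-2) · |-4 3; -6 5| = (-2)·(-20 − (-18)) = 4
Sum: (203) + (4) = 207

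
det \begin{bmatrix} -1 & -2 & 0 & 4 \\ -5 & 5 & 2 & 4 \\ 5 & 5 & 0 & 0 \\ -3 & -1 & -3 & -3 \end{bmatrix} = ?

The determinant is -710.

Expand along row 3 (it has 2 zeros):
  + (5) · M_31   where M_31 = det([-2 0 4; 5 2 4; -1 -3 -3]) = -64
  − (5) · M_32   where M_32 = det([-1 0 4; -5 2 4; -3 -3 -3]) = 78
det = (+1)·(5)·(-64) + (-1)·(5)·(78) = -710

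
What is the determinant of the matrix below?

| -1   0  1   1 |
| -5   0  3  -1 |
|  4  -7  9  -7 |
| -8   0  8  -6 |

-196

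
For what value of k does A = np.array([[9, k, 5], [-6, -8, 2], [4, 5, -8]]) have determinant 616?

Expanding along the column containing k, det(A) is linear in k: det(A) = (-40)·k + (496).
Set (-40)·k + (496) = 616  ⇒  (-40)·k = 120  ⇒  k = -3.

-3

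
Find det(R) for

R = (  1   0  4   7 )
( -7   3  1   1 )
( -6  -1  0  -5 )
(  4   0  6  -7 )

det(R) = -1925

Expand along column 2 (it has 2 zeros):
  + (3) · M_22   where M_22 = det([1 4 7; -6 0 -5; 4 6 -7]) = -470
  − (-1) · M_32   where M_32 = det([1 4 7; -7 1 1; 4 6 -7]) = -515
det = (+1)·(3)·(-470) + (-1)·(-1)·(-515) = -1925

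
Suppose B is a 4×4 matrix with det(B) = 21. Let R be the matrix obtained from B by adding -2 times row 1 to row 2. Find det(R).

det(R) = 21

Adding a multiple of one row to another leaves the determinant unchanged.
det(R) = (1)·(21) = 21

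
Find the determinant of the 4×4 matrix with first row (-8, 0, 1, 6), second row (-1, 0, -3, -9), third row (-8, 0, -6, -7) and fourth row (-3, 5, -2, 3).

1105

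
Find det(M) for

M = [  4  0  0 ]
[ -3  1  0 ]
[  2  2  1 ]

det(M) = 4

M is lower triangular, so det(M) is the product of the diagonal entries:
det = (4) · (1) · (1) = 4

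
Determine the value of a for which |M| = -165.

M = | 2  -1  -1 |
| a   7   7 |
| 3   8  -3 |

1

Expanding along the column containing a, det(M) is linear in a: det(M) = (-11)·a + (-154).
Set (-11)·a + (-154) = -165  ⇒  (-11)·a = -11  ⇒  a = 1.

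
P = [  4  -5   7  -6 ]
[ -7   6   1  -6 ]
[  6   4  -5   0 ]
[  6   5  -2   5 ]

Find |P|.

-4721

Expand along row 3 (it has 1 zero):
  + (6) · M_31   where M_31 = det([-5 7 -6; 6 1 -6; 5 -2 5]) = -283
  − (4) · M_32   where M_32 = det([4 7 -6; -7 1 -6; 6 -2 5]) = -83
  + (-5) · M_33   where M_33 = det([4 -5 -6; -7 6 -6; 6 5 5]) = 671
det = (+1)·(6)·(-283) + (-1)·(4)·(-83) + (+1)·(-5)·(671) = -4721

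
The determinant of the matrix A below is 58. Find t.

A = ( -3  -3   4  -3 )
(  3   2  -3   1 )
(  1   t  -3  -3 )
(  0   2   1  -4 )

Expanding along the column containing t, det(A) is linear in t: det(A) = (-6)·t + (82).
Set (-6)·t + (82) = 58  ⇒  (-6)·t = -24  ⇒  t = 4.

t = 4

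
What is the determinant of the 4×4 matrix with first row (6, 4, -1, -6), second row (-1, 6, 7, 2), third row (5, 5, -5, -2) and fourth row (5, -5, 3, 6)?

-4240

Expand along row 1:
  + (6) · M_11   where M_11 = det([6 7 2; 5 -5 -2; -5 3 6]) = -304
  − (4) · M_12   where M_12 = det([-1 7 2; 5 -5 -2; 5 3 6]) = -176
  + (-1) · M_13   where M_13 = det([-1 6 2; 5 5 -2; 5 -5 6]) = -360
  − (-6) · M_14   where M_14 = det([-1 6 7; 5 5 -5; 5 -5 3]) = -580
det = (+1)·(6)·(-304) + (-1)·(4)·(-176) + (+1)·(-1)·(-360) + (-1)·(-6)·(-580) = -4240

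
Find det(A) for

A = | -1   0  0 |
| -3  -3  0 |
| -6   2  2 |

|A| = 6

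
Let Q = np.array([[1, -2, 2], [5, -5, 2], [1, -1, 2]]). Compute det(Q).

The determinant is 8.

Expand along column 1:
  + 1 · |-5 2; -1 2| = 1·(-10 − (-2)) = -8
  − 5 · |-2 2; -1 2| = −5·(-4 − (-2)) = 10
  + 1 · |-2 2; -5 2| = 1·(-4 − (-10)) = 6
Sum: (-8) + (10) + (6) = 8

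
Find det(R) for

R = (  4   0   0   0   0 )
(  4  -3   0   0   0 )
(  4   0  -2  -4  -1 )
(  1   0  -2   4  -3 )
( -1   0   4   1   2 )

R is block lower-triangular with a 2×2 block and a 3×3 block on the diagonal, so its determinant equals the product of the determinants of the diagonal blocks.
det of the 2×2 block = -12
det of the 3×3 block = 28
det = (-12)·(28) = -336

-336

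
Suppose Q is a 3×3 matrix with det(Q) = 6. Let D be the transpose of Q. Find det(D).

det(Qᵀ) = det(Q).
det(D) = (1)·(6) = 6

The determinant is 6.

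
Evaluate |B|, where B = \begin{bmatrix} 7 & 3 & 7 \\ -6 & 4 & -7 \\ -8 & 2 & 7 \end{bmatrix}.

Expand along row 1:
  + 7 · |4 -7; 2 7| = 7·(28 − (-14)) = 294
  − 3 · |-6 -7; -8 7| = −3·(-42 − 56) = 294
  + 7 · |-6 4; -8 2| = 7·(-12 − (-32)) = 140
Sum: (294) + (294) + (140) = 728

|B| = 728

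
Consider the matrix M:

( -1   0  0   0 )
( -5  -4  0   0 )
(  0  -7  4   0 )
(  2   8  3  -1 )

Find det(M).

|M| = -16

M is lower triangular, so det(M) is the product of the diagonal entries:
det = (-1) · (-4) · (4) · (-1) = -16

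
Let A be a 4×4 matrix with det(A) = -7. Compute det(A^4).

2401

det(A^4) = (det A)^4 = (-7)^4 = 2401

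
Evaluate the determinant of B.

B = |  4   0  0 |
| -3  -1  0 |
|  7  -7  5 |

The determinant is -20.

B is lower triangular, so det(B) is the product of the diagonal entries:
det = (4) · (-1) · (5) = -20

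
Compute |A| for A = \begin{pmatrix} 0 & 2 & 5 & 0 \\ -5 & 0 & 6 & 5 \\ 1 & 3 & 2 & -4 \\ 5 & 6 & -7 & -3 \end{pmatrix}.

Expand along row 1 (it has 2 zeros):
  − (2) · M_12   where M_12 = det([-5 6 5; 1 2 -4; 5 -7 -3]) = -17
  + (5) · M_13   where M_13 = det([-5 0 5; 1 3 -4; 5 6 -3]) = -120
det = (-1)·(2)·(-17) + (+1)·(5)·(-120) = -566

det(A) = -566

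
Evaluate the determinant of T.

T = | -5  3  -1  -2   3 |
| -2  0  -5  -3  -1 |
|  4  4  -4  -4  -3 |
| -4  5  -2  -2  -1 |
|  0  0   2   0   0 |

The determinant is 934.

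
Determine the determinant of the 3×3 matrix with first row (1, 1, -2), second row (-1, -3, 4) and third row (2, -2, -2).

4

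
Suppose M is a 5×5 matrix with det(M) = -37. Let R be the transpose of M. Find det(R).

-37

det(Mᵀ) = det(M).
det(R) = (1)·(-37) = -37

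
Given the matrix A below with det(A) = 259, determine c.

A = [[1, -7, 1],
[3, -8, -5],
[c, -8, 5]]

c = 6

Expanding along the column containing c, det(A) is linear in c: det(A) = (43)·c + (1).
Set (43)·c + (1) = 259  ⇒  (43)·c = 258  ⇒  c = 6.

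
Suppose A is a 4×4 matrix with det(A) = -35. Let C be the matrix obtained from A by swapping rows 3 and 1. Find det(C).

det(C) = 35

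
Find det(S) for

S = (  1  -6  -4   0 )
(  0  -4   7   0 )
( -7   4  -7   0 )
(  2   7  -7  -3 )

Expand along column 4 (it has 3 zeros):
  + (-3) · M_44   where M_44 = det([1 -6 -4; 0 -4 7; -7 4 -7]) = 406
det = (+1)·(-3)·(406) = -1218

The determinant is -1218.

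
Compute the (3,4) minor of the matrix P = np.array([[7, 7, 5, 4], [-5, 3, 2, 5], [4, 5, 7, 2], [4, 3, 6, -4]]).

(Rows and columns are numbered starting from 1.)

Delete row 3 and column 4; the remaining 3×3 submatrix is [7 7 5; -5 3 2; 4 3 6].
Its determinant is 215.

The minor is 215.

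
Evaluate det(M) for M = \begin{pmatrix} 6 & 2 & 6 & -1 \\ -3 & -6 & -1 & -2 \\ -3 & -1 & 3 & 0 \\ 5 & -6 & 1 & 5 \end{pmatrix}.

Expand along row 3 (it has 1 zero):
  + (-3) · M_31   where M_31 = det([2 6 -1; -6 -1 -2; -6 1 5]) = 258
  − (-1) · M_32   where M_32 = det([6 6 -1; -3 -1 -2; 5 1 5]) = 10
  + (3) · M_33   where M_33 = det([6 2 -1; -3 -6 -2; 5 -6 5]) = -290
det = (+1)·(-3)·(258) + (-1)·(-1)·(10) + (+1)·(3)·(-290) = -1634

|M| = -1634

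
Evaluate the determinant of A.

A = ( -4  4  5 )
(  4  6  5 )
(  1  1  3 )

|A| = -90

Expand along column 1:
  + (-4) · |6 5; 1 3| = (-4)·(18 − 5) = -52
  − 4 · |4 5; 1 3| = −4·(12 − 5) = -28
  + 1 · |4 5; 6 5| = 1·(20 − 30) = -10
Sum: (-52) + (-28) + (-10) = -90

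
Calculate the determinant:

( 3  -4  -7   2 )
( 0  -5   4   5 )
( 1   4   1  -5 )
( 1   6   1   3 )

Expand along row 2 (it has 1 zero):
  + (-5) · M_22   where M_22 = det([3 -7 2; 1 1 -5; 1 1 3]) = 80
  − (4) · M_23   where M_23 = det([3 -4 2; 1 4 -5; 1 6 3]) = 162
  + (5) · M_24   where M_24 = det([3 -4 -7; 1 4 1; 1 6 1]) = -20
det = (+1)·(-5)·(80) + (-1)·(4)·(162) + (+1)·(5)·(-20) = -1148

-1148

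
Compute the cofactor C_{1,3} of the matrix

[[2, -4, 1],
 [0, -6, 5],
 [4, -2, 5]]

Delete row 1 and column 3; the remaining 2×2 submatrix is [0 -6; 4 -2].
Its determinant is 0·(-2) − (-6)·4 = 24.
The cofactor carries sign (−1)^(1+3) = +1, so C_{1,3} = +(24) = 24.

24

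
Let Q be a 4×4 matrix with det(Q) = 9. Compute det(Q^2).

det(Q^2) = (det Q)^2 = (9)^2 = 81

81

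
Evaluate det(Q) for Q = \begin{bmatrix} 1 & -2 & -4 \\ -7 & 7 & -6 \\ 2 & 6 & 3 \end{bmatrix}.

Expand along column 1:
  + 1 · |7 -6; 6 3| = 1·(21 − (-36)) = 57
  − (-7) · |-2 -4; 6 3| = −(-7)·(-6 − (-24)) = 126
  + 2 · |-2 -4; 7 -6| = 2·(12 − (-28)) = 80
Sum: (57) + (126) + (80) = 263

det(Q) = 263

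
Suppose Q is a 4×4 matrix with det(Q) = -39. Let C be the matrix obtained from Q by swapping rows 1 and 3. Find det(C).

Swapping two rows multiplies the determinant by −1.
det(C) = (-1)·(-39) = 39

39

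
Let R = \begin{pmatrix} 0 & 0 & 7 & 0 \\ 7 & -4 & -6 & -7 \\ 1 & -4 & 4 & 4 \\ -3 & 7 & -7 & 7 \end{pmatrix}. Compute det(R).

det(R) = -1967

Expand along row 1 (it has 3 zeros):
  + (7) · M_13   where M_13 = det([7 -4 -7; 1 -4 4; -3 7 7]) = -281
det = (+1)·(7)·(-281) = -1967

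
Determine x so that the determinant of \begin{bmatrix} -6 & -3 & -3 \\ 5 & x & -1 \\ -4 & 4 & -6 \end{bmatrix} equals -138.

x = 2

Expanding along the column containing x, det(A) is linear in x: det(A) = (24)·x + (-186).
Set (24)·x + (-186) = -138  ⇒  (24)·x = 48  ⇒  x = 2.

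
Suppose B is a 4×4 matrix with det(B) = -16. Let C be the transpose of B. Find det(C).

-16

det(Bᵀ) = det(B).
det(C) = (1)·(-16) = -16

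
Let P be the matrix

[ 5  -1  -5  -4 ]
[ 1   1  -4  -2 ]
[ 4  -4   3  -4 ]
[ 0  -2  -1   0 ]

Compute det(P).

Expand along row 4 (it has 2 zeros):
  + (-2) · M_42   where M_42 = det([5 -5 -4; 1 -4 -2; 4 3 -4]) = 54
  − (-1) · M_43   where M_43 = det([5 -1 -4; 1 1 -2; 4 -4 -4]) = -24
det = (+1)·(-2)·(54) + (-1)·(-1)·(-24) = -132

The determinant is -132.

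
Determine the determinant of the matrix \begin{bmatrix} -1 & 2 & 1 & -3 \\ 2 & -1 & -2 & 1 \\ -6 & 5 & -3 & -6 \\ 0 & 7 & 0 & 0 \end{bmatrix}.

Expand along row 4 (it has 3 zeros):
  + (7) · M_42   where M_42 = det([-1 1 -3; 2 -2 1; -6 -3 -6]) = 45
det = (+1)·(7)·(45) = 315

315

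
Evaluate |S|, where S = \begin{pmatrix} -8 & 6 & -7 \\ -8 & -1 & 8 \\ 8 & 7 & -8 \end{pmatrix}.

720

Expand along column 1:
  + (-8) · |-1 8; 7 -8| = (-8)·(8 − 56) = 384
  − (-8) · |6 -7; 7 -8| = −(-8)·(-48 − (-49)) = 8
  + 8 · |6 -7; -1 8| = 8·(48 − 7) = 328
Sum: (384) + (8) + (328) = 720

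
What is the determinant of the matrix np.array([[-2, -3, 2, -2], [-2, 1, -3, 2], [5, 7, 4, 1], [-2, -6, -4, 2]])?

Expand along row 1:
  + (-2) · M_11   where M_11 = det([1 -3 2; 7 4 1; -6 -4 2]) = 64
  − (-3) · M_12   where M_12 = det([-2 -3 2; 5 4 1; -2 -4 2]) = -12
  + (2) · M_13   where M_13 = det([-2 1 2; 5 7 1; -2 -6 2]) = -84
  − (-2) · M_14   where M_14 = det([-2 1 -3; 5 7 4; -2 -6 -4]) = 68
det = (+1)·(-2)·(64) + (-1)·(-3)·(-12) + (+1)·(2)·(-84) + (-1)·(-2)·(68) = -196

The determinant is -196.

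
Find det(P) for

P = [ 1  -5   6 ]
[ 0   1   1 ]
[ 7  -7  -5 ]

Expand along row 2:
  + 1 · |1 6; 7 -5| = 1·(-5 − 42) = -47
  − 1 · |1 -5; 7 -7| = −1·(-7 − (-35)) = -28
Sum: (-47) + (-28) = -75

The determinant is -75.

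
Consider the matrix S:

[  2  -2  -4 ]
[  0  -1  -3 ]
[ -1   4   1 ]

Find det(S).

det(S) = 20

Expand along row 2:
  + (-1) · |2 -4; -1 1| = (-1)·(2 − 4) = 2
  − (-3) · |2 -2; -1 4| = −(-3)·(8 − 2) = 18
Sum: (2) + (18) = 20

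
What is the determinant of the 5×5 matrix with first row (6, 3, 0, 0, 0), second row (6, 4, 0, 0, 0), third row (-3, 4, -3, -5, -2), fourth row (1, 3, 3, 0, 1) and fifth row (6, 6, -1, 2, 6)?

The matrix is block lower-triangular with a 2×2 block and a 3×3 block on the diagonal, so its determinant equals the product of the determinants of the diagonal blocks.
det of the 2×2 block = 6
det of the 3×3 block = 89
det = (6)·(89) = 534

The determinant is 534.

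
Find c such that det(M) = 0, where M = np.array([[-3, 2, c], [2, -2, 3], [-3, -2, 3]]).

Expanding along the row containing c, det(M) is linear in c: det(M) = (-10)·c + (-30).
Set (-10)·c + (-30) = 0  ⇒  (-10)·c = 30  ⇒  c = -3.

-3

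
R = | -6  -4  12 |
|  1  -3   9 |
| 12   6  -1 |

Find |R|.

Expand along row 1:
  + (-6) · |-3 9; 6 -1| = (-6)·(3 − 54) = 306
  − (-4) · |1 9; 12 -1| = −(-4)·(-1 − 108) = -436
  + 12 · |1 -3; 12 6| = 12·(6 − (-36)) = 504
Sum: (306) + (-436) + (504) = 374

det(R) = 374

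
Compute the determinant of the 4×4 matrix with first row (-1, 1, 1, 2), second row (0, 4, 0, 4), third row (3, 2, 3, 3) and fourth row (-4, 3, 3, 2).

Expand along row 2 (it has 2 zeros):
  + (4) · M_22   where M_22 = det([-1 1 2; 3 3 3; -4 3 2]) = 27
  + (4) · M_24   where M_24 = det([-1 1 1; 3 2 3; -4 3 3]) = -1
det = (+1)·(4)·(27) + (+1)·(4)·(-1) = 104

104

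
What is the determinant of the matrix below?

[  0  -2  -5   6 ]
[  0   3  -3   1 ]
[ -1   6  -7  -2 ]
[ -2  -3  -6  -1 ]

-28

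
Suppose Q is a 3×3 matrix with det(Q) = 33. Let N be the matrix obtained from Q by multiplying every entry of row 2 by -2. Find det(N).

Scaling one row by -2 multiplies the determinant by -2.
det(N) = (-2)·(33) = -66

det(N) = -66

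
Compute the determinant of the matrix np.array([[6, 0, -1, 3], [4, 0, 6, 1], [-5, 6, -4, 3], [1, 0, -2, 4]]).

Expand along column 2 (it has 3 zeros):
  − (6) · M_32   where M_32 = det([6 -1 3; 4 6 1; 1 -2 4]) = 129
det = (-1)·(6)·(129) = -774

The determinant is -774.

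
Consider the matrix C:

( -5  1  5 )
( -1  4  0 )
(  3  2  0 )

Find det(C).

det(C) = -70

Expand along column 3:
  + 5 · |-1 4; 3 2| = 5·(-2 − 12) = -70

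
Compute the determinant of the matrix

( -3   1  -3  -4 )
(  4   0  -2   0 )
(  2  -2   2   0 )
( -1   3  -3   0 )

-32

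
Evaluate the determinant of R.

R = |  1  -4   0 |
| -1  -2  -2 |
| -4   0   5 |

Expand along column 2:
  − (-4) · |-1 -2; -4 5| = −(-4)·(-5 − 8) = -52
  + (-2) · |1 0; -4 5| = (-2)·(5 − 0) = -10
Sum: (-52) + (-10) = -62

|R| = -62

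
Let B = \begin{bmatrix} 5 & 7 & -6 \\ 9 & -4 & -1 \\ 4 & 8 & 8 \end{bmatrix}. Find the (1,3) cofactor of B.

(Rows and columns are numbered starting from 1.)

88

Delete row 1 and column 3; the remaining 2×2 submatrix is [9 -4; 4 8].
Its determinant is 9·8 − (-4)·4 = 88.
The cofactor carries sign (−1)^(1+3) = +1, so C_{1,3} = +(88) = 88.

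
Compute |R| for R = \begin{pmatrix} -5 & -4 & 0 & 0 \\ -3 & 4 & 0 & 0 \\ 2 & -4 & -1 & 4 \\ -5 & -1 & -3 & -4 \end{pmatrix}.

|R| = -512

R is block lower-triangular with a 2×2 block and a 2×2 block on the diagonal, so its determinant equals the product of the determinants of the diagonal blocks.
det of the 2×2 block = -32
det of the 2×2 block = 16
det = (-32)·(16) = -512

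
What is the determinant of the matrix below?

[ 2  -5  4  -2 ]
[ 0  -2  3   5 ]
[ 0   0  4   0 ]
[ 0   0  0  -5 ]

The determinant is 80.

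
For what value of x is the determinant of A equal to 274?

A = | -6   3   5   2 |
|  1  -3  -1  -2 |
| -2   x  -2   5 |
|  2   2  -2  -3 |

x = 0

Expanding along the column containing x, det(A) is linear in x: det(A) = (-1)·x + (274).
Set (-1)·x + (274) = 274  ⇒  (-1)·x = 0  ⇒  x = 0.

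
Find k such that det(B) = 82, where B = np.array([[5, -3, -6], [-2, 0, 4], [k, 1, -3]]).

Expanding along the column containing k, det(B) is linear in k: det(B) = (-12)·k + (10).
Set (-12)·k + (10) = 82  ⇒  (-12)·k = 72  ⇒  k = -6.

k = -6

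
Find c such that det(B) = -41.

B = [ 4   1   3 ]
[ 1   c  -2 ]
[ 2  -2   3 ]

Expanding along the column containing c, det(B) is linear in c: det(B) = (6)·c + (-29).
Set (6)·c + (-29) = -41  ⇒  (6)·c = -12  ⇒  c = -2.

-2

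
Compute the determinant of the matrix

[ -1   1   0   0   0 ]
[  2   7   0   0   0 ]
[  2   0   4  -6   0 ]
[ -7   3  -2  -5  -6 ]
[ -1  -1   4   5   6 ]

-648

The matrix is block lower-triangular with a 2×2 block and a 3×3 block on the diagonal, so its determinant equals the product of the determinants of the diagonal blocks.
det of the 2×2 block = -9
det of the 3×3 block = 72
det = (-9)·(72) = -648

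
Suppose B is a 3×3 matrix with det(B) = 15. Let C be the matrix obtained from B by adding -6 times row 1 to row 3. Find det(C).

15

Adding a multiple of one row to another leaves the determinant unchanged.
det(C) = (1)·(15) = 15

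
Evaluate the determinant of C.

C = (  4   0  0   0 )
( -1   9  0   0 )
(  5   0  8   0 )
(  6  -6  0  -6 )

C is lower triangular, so det(C) is the product of the diagonal entries:
det = (4) · (9) · (8) · (-6) = -1728

|C| = -1728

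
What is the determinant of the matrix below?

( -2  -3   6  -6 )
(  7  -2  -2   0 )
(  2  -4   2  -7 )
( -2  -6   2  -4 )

The determinant is -730.

Expand along row 2 (it has 1 zero):
  − (7) · M_21   where M_21 = det([-3 6 -6; -4 2 -7; -6 2 -4]) = 114
  + (-2) · M_22   where M_22 = det([-2 6 -6; 2 2 -7; -2 2 -4]) = 72
  − (-2) · M_23   where M_23 = det([-2 -3 -6; 2 -4 -7; -2 -6 -4]) = 106
det = (-1)·(7)·(114) + (+1)·(-2)·(72) + (-1)·(-2)·(106) = -730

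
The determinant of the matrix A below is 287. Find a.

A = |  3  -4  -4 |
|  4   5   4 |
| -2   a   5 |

-5

Expanding along the row containing a, det(A) is linear in a: det(A) = (-28)·a + (147).
Set (-28)·a + (147) = 287  ⇒  (-28)·a = 140  ⇒  a = -5.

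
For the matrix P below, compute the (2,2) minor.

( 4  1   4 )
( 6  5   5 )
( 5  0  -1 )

The minor is -24.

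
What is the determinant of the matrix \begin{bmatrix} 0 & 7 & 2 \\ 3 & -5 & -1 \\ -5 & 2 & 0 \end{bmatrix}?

Expand along column 1:
  − 3 · |7 2; 2 0| = −3·(0 − 4) = 12
  + (-5) · |7 2; -5 -1| = (-5)·(-7 − (-10)) = -15
Sum: (12) + (-15) = -3

-3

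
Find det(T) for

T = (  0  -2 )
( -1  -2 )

det(T) = 0·(-2) − (-2)·(-1) = 0 − 2 = -2

-2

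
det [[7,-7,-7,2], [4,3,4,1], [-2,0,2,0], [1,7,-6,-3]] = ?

Expand along row 3 (it has 2 zeros):
  + (-2) · M_31   where M_31 = det([-7 -7 2; 3 4 1; 7 -6 -3]) = -162
  + (2) · M_33   where M_33 = det([7 -7 2; 4 3 1; 1 7 -3]) = -153
det = (+1)·(-2)·(-162) + (+1)·(2)·(-153) = 18

18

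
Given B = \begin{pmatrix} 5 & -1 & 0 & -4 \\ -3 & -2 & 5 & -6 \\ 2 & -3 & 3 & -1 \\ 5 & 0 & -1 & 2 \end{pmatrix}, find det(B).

|B| = 180

Expand along row 1 (it has 1 zero):
  + (5) · M_11   where M_11 = det([-2 5 -6; -3 3 -1; 0 -1 2]) = 2
  − (-1) · M_12   where M_12 = det([-3 5 -6; 2 3 -1; 5 -1 2]) = 42
  − (-4) · M_14   where M_14 = det([-3 -2 5; 2 -3 3; 5 0 -1]) = 32
det = (+1)·(5)·(2) + (-1)·(-1)·(42) + (-1)·(-4)·(32) = 180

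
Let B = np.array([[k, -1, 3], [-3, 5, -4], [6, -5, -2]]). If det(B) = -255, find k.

Expanding along the row containing k, det(B) is linear in k: det(B) = (-30)·k + (-15).
Set (-30)·k + (-15) = -255  ⇒  (-30)·k = -240  ⇒  k = 8.

k = 8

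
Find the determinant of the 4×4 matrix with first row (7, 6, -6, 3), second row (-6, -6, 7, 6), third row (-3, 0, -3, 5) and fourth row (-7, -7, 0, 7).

Expand along row 3 (it has 1 zero):
  + (-3) · M_31   where M_31 = det([6 -6 3; -6 7 6; -7 0 7]) = 441
  + (-3) · M_33   where M_33 = det([7 6 3; -6 -6 6; -7 -7 7]) = 0
  − (5) · M_34   where M_34 = det([7 6 -6; -6 -6 7; -7 -7 0]) = 49
det = (+1)·(-3)·(441) + (+1)·(-3)·(0) + (-1)·(5)·(49) = -1568

The determinant is -1568.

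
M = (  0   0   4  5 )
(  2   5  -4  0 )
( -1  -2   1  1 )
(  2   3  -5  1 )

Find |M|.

45

Expand along row 1 (it has 2 zeros):
  + (4) · M_13   where M_13 = det([2 5 0; -1 -2 1; 2 3 1]) = 5
  − (5) · M_14   where M_14 = det([2 5 -4; -1 -2 1; 2 3 -5]) = -5
det = (+1)·(4)·(5) + (-1)·(5)·(-5) = 45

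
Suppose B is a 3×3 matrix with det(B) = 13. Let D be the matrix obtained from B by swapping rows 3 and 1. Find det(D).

det(D) = -13

Swapping two rows multiplies the determinant by −1.
det(D) = (-1)·(13) = -13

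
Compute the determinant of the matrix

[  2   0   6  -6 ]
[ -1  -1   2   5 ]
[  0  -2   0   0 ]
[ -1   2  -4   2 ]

The determinant is -12.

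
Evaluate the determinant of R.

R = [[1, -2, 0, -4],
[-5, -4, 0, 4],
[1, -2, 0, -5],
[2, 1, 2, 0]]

Expand along column 3 (it has 3 zeros):
  − (2) · M_43   where M_43 = det([1 -2 -4; -5 -4 4; 1 -2 -5]) = 14
det = (-1)·(2)·(14) = -28

-28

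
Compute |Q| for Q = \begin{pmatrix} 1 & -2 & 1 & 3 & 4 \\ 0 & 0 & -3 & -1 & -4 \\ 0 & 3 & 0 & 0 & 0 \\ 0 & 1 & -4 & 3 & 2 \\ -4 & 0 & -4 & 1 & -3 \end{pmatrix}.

The determinant is -351.

Expand along row 3 (it has 4 zeros):
  − (3) · M_32   where M_32 = det([1 1 3 4; 0 -3 -1 -4; 0 -4 3 2; -4 -4 1 -3]) = 117
det = (-1)·(3)·(117) = -351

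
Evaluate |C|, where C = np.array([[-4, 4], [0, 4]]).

The determinant is -16.

det(C) = (-4)·4 − 4·0 = -16 − 0 = -16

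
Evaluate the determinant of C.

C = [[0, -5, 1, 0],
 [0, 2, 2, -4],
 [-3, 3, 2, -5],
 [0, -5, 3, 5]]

300

Expand along column 1 (it has 3 zeros):
  + (-3) · M_31   where M_31 = det([-5 1 0; 2 2 -4; -5 3 5]) = -100
det = (+1)·(-3)·(-100) = 300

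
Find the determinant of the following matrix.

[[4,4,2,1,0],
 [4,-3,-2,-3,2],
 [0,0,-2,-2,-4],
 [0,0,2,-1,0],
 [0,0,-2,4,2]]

336

The matrix is block upper-triangular with a 2×2 block and a 3×3 block on the diagonal, so its determinant equals the product of the determinants of the diagonal blocks.
det of the 2×2 block = -28
det of the 3×3 block = -12
det = (-28)·(-12) = 336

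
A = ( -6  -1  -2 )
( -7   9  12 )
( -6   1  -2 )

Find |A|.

Expand along row 1:
  + (-6) · |9 12; 1 -2| = (-6)·(-18 − 12) = 180
  − (-1) · |-7 12; -6 -2| = −(-1)·(14 − (-72)) = 86
  + (-2) · |-7 9; -6 1| = (-2)·(-7 − (-54)) = -94
Sum: (180) + (86) + (-94) = 172

172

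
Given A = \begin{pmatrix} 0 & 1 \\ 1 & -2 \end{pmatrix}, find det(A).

-1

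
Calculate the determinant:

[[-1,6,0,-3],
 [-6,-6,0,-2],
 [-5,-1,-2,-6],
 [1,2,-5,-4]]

-258

Expand along column 3 (it has 2 zeros):
  + (-2) · M_33   where M_33 = det([-1 6 -3; -6 -6 -2; 1 2 -4]) = -166
  − (-5) · M_43   where M_43 = det([-1 6 -3; -6 -6 -2; -5 -1 -6]) = -118
det = (+1)·(-2)·(-166) + (-1)·(-5)·(-118) = -258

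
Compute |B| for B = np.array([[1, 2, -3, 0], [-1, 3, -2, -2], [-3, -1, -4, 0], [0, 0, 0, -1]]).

det(B) = 40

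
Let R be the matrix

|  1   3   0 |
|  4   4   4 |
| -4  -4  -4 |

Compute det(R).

det(R) = 0

Expand along column 3:
  − 4 · |1 3; -4 -4| = −4·(-4 − (-12)) = -32
  + (-4) · |1 3; 4 4| = (-4)·(4 − 12) = 32
Sum: (-32) + (32) = 0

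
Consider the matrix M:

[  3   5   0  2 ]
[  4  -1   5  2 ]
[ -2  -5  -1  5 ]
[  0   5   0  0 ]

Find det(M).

Expand along row 4 (it has 3 zeros):
  + (5) · M_42   where M_42 = det([3 0 2; 4 5 2; -2 -1 5]) = 93
det = (+1)·(5)·(93) = 465

The determinant is 465.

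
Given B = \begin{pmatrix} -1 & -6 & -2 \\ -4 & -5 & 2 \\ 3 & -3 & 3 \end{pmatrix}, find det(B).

The determinant is -153.

Expand along row 1:
  + (-1) · |-5 2; -3 3| = (-1)·(-15 − (-6)) = 9
  − (-6) · |-4 2; 3 3| = −(-6)·(-12 − 6) = -108
  + (-2) · |-4 -5; 3 -3| = (-2)·(12 − (-15)) = -54
Sum: (9) + (-108) + (-54) = -153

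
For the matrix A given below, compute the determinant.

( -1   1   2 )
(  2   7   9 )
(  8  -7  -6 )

-77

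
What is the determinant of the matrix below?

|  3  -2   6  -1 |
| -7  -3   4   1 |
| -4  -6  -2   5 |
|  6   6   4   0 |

The determinant is 1928.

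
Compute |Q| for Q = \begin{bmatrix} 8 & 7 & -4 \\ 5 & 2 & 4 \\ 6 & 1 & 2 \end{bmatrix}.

The determinant is 126.

Expand along column 1:
  + 8 · |2 4; 1 2| = 8·(4 − 4) = 0
  − 5 · |7 -4; 1 2| = −5·(14 − (-4)) = -90
  + 6 · |7 -4; 2 4| = 6·(28 − (-8)) = 216
Sum: (0) + (-90) + (216) = 126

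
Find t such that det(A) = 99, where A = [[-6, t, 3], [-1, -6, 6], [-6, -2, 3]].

t = -5

Expanding along the column containing t, det(A) is linear in t: det(A) = (-33)·t + (-66).
Set (-33)·t + (-66) = 99  ⇒  (-33)·t = 165  ⇒  t = -5.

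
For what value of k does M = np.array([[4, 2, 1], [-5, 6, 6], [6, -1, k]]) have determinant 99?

Expanding along the column containing k, det(M) is linear in k: det(M) = (34)·k + (65).
Set (34)·k + (65) = 99  ⇒  (34)·k = 34  ⇒  k = 1.

k = 1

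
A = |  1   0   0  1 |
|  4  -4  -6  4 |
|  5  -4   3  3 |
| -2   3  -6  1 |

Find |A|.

Expand along row 1 (it has 2 zeros):
  + (1) · M_11   where M_11 = det([-4 -6 4; -4 3 3; 3 -6 1]) = -102
  − (1) · M_14   where M_14 = det([4 -4 -6; 5 -4 3; -2 3 -6]) = -78
det = (+1)·(1)·(-102) + (-1)·(1)·(-78) = -24

-24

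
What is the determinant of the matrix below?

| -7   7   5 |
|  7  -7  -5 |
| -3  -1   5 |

The determinant is 0.

Expand along row 1:
  + (-7) · |-7 -5; -1 5| = (-7)·(-35 − 5) = 280
  − 7 · |7 -5; -3 5| = −7·(35 − 15) = -140
  + 5 · |7 -7; -3 -1| = 5·(-7 − 21) = -140
Sum: (280) + (-140) + (-140) = 0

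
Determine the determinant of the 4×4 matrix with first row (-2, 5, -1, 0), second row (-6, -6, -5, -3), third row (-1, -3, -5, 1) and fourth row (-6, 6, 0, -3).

Expand along row 1 (it has 1 zero):
  + (-2) · M_11   where M_11 = det([-6 -5 -3; -3 -5 1; 6 0 -3]) = -165
  − (5) · M_12   where M_12 = det([-6 -5 -3; -1 -5 1; -6 0 -3]) = 45
  + (-1) · M_13   where M_13 = det([-6 -6 -3; -1 -3 1; -6 6 -3]) = 108
det = (+1)·(-2)·(-165) + (-1)·(5)·(45) + (+1)·(-1)·(108) = -3

-3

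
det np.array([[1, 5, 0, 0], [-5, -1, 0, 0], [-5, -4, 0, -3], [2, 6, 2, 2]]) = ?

The matrix is block lower-triangular with a 2×2 block and a 2×2 block on the diagonal, so its determinant equals the product of the determinants of the diagonal blocks.
det of the 2×2 block = 24
det of the 2×2 block = 6
det = (24)·(6) = 144

144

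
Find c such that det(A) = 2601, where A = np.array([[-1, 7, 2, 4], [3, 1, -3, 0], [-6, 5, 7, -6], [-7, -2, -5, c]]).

c = 1

Expanding along the column containing c, det(A) is linear in c: det(A) = (-1)·c + (2602).
Set (-1)·c + (2602) = 2601  ⇒  (-1)·c = -1  ⇒  c = 1.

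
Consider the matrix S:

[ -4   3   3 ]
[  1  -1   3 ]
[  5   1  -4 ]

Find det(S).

|S| = 71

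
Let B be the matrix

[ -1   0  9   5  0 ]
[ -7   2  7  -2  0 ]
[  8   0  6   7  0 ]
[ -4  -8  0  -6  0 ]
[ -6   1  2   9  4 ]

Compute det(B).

Expand along column 5 (it has 4 zeros):
  + (4) · M_55   where M_55 = det([-1 0 9 5; -7 2 7 -2; 8 0 6 7; -4 -8 0 -6]) = 2704
det = (+1)·(4)·(2704) = 10816

10816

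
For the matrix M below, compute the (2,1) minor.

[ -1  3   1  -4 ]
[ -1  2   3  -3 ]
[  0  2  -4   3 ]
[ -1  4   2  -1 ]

The minor is -72.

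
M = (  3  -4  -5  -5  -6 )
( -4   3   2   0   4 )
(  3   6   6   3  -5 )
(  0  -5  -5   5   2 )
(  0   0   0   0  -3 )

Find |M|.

-1485

Expand along row 5 (it has 4 zeros):
  + (-3) · M_55   where M_55 = det([3 -4 -5 -5; -4 3 2 0; 3 6 6 3; 0 -5 -5 5]) = 495
det = (+1)·(-3)·(495) = -1485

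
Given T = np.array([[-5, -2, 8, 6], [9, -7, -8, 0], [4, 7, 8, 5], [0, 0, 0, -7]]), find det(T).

Expand along row 4 (it has 3 zeros):
  + (-7) · M_44   where M_44 = det([-5 -2 8; 9 -7 -8; 4 7 8]) = 936
det = (+1)·(-7)·(936) = -6552

The determinant is -6552.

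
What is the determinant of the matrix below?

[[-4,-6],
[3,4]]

det = (-4)·4 − (-6)·3 = -16 − (-18) = 2

2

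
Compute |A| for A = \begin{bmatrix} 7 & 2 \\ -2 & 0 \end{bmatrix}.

det(A) = 4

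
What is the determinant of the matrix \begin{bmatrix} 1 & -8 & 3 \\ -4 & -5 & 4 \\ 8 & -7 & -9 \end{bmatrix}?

309

Expand along column 1:
  + 1 · |-5 4; -7 -9| = 1·(45 − (-28)) = 73
  − (-4) · |-8 3; -7 -9| = −(-4)·(72 − (-21)) = 372
  + 8 · |-8 3; -5 4| = 8·(-32 − (-15)) = -136
Sum: (73) + (372) + (-136) = 309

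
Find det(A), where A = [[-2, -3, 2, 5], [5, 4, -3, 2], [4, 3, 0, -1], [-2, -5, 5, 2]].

Expand along row 3 (it has 1 zero):
  + (4) · M_31   where M_31 = det([-3 2 5; 4 -3 2; -5 5 2]) = 37
  − (3) · M_32   where M_32 = det([-2 2 5; 5 -3 2; -2 5 2]) = 99
  − (-1) · M_34   where M_34 = det([-2 -3 2; 5 4 -3; -2 -5 5]) = 13
det = (+1)·(4)·(37) + (-1)·(3)·(99) + (-1)·(-1)·(13) = -136

-136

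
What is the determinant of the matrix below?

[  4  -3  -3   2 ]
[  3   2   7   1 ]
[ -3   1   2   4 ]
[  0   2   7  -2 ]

-315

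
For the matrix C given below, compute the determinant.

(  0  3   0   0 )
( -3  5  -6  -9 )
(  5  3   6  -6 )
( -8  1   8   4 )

Expand along row 1 (it has 3 zeros):
  − (3) · M_12   where M_12 = det([-3 -6 -9; 5 6 -6; -8 8 4]) = -1176
det = (-1)·(3)·(-1176) = 3528

3528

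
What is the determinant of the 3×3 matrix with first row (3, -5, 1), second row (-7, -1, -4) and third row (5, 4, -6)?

The determinant is 353.

Expand along column 1:
  + 3 · |-1 -4; 4 -6| = 3·(6 − (-16)) = 66
  − (-7) · |-5 1; 4 -6| = −(-7)·(30 − 4) = 182
  + 5 · |-5 1; -1 -4| = 5·(20 − (-1)) = 105
Sum: (66) + (182) + (105) = 353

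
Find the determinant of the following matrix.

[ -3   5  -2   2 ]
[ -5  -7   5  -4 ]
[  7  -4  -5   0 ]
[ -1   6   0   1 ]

Expand along row 3 (it has 1 zero):
  + (7) · M_31   where M_31 = det([5 -2 2; -7 5 -4; 6 0 1]) = -1
  − (-4) · M_32   where M_32 = det([-3 -2 2; -5 5 -4; -1 0 1]) = -23
  + (-5) · M_33   where M_33 = det([-3 5 2; -5 -7 -4; -1 6 1]) = -80
det = (+1)·(7)·(-1) + (-1)·(-4)·(-23) + (+1)·(-5)·(-80) = 301

The determinant is 301.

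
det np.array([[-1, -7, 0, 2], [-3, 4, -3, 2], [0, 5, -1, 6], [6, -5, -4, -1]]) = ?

Expand along row 1 (it has 1 zero):
  + (-1) · M_11   where M_11 = det([4 -3 2; 5 -1 6; -5 -4 -1]) = 125
  − (-7) · M_12   where M_12 = det([-3 -3 2; 0 -1 6; 6 -4 -1]) = -171
  − (2) · M_14   where M_14 = det([-3 4 -3; 0 5 -1; 6 -5 -4]) = 141
det = (+1)·(-1)·(125) + (-1)·(-7)·(-171) + (-1)·(2)·(141) = -1604

The determinant is -1604.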